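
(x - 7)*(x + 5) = x^2 - 2*x - 35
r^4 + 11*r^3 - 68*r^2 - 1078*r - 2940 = (r + 5)*(r + 6)*(r - 7*sqrt(2))*(r + 7*sqrt(2))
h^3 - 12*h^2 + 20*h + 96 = (h - 8)*(h - 6)*(h + 2)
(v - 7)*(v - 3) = v^2 - 10*v + 21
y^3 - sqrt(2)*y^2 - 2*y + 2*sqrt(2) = (y - sqrt(2))^2*(y + sqrt(2))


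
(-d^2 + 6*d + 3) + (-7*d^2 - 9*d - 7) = -8*d^2 - 3*d - 4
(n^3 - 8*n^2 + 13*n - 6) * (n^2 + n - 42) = n^5 - 7*n^4 - 37*n^3 + 343*n^2 - 552*n + 252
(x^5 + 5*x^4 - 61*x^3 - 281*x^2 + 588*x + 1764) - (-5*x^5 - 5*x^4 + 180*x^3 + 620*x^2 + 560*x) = 6*x^5 + 10*x^4 - 241*x^3 - 901*x^2 + 28*x + 1764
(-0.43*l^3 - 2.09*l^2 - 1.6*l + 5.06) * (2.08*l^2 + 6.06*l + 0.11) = -0.8944*l^5 - 6.953*l^4 - 16.0407*l^3 + 0.598899999999999*l^2 + 30.4876*l + 0.5566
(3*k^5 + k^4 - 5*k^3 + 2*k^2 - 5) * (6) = 18*k^5 + 6*k^4 - 30*k^3 + 12*k^2 - 30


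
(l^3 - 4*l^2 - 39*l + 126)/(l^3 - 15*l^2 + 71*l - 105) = (l + 6)/(l - 5)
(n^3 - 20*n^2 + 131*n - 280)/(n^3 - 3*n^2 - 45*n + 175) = (n^2 - 15*n + 56)/(n^2 + 2*n - 35)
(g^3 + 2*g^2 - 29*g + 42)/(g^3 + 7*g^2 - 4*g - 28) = (g - 3)/(g + 2)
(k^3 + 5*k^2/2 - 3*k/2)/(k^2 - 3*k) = (2*k^2 + 5*k - 3)/(2*(k - 3))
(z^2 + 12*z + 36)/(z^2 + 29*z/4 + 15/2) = 4*(z + 6)/(4*z + 5)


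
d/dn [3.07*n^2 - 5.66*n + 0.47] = 6.14*n - 5.66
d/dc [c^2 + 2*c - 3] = 2*c + 2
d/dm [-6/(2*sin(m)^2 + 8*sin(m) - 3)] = 24*(sin(m) + 2)*cos(m)/(8*sin(m) - cos(2*m) - 2)^2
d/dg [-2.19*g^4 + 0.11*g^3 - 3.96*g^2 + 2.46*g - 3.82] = -8.76*g^3 + 0.33*g^2 - 7.92*g + 2.46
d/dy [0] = 0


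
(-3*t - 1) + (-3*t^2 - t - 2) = -3*t^2 - 4*t - 3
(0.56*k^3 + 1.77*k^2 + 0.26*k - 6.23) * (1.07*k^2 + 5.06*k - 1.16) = 0.5992*k^5 + 4.7275*k^4 + 8.5848*k^3 - 7.4037*k^2 - 31.8254*k + 7.2268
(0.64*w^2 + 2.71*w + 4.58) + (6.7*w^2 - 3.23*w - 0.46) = 7.34*w^2 - 0.52*w + 4.12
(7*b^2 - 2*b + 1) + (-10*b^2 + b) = -3*b^2 - b + 1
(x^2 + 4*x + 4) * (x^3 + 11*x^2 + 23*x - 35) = x^5 + 15*x^4 + 71*x^3 + 101*x^2 - 48*x - 140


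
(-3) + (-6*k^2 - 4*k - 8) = -6*k^2 - 4*k - 11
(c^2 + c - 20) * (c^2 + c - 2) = c^4 + 2*c^3 - 21*c^2 - 22*c + 40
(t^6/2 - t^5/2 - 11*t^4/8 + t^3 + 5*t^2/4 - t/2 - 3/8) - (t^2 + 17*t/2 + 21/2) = t^6/2 - t^5/2 - 11*t^4/8 + t^3 + t^2/4 - 9*t - 87/8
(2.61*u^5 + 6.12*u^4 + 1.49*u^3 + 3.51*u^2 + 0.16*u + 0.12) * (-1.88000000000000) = -4.9068*u^5 - 11.5056*u^4 - 2.8012*u^3 - 6.5988*u^2 - 0.3008*u - 0.2256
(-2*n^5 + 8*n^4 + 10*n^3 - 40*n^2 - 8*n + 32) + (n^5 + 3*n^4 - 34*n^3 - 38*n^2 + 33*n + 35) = -n^5 + 11*n^4 - 24*n^3 - 78*n^2 + 25*n + 67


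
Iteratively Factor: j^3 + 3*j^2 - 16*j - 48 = (j - 4)*(j^2 + 7*j + 12) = (j - 4)*(j + 3)*(j + 4)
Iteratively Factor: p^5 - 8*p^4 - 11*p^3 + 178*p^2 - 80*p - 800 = (p - 5)*(p^4 - 3*p^3 - 26*p^2 + 48*p + 160) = (p - 5)^2*(p^3 + 2*p^2 - 16*p - 32) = (p - 5)^2*(p - 4)*(p^2 + 6*p + 8) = (p - 5)^2*(p - 4)*(p + 4)*(p + 2)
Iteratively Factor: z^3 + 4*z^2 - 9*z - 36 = (z + 4)*(z^2 - 9) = (z + 3)*(z + 4)*(z - 3)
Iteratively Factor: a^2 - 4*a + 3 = (a - 3)*(a - 1)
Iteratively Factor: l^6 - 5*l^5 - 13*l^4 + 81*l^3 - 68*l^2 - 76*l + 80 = (l + 4)*(l^5 - 9*l^4 + 23*l^3 - 11*l^2 - 24*l + 20) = (l - 2)*(l + 4)*(l^4 - 7*l^3 + 9*l^2 + 7*l - 10) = (l - 5)*(l - 2)*(l + 4)*(l^3 - 2*l^2 - l + 2) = (l - 5)*(l - 2)*(l - 1)*(l + 4)*(l^2 - l - 2) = (l - 5)*(l - 2)^2*(l - 1)*(l + 4)*(l + 1)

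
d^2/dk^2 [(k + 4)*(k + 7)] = 2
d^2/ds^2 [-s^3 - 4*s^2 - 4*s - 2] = -6*s - 8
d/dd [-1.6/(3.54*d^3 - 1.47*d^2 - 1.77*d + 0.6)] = (16.992*d^2 - 4.704*d - 2.832)/(3.54*d^3 - 1.47*d^2 - 1.77*d + 0.6)^2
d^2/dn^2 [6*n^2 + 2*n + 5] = 12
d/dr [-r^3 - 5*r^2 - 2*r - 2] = -3*r^2 - 10*r - 2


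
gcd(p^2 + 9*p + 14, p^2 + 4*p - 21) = p + 7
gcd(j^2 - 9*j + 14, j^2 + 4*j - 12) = j - 2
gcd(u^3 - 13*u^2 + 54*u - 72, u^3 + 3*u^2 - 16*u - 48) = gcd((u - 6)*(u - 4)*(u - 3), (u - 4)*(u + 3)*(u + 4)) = u - 4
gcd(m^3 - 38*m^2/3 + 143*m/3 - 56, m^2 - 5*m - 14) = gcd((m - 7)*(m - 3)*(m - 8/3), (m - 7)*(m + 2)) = m - 7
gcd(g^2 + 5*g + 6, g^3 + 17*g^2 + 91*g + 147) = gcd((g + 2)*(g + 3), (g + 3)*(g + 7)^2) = g + 3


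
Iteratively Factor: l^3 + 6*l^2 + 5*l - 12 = (l + 4)*(l^2 + 2*l - 3) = (l - 1)*(l + 4)*(l + 3)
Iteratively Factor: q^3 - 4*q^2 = (q)*(q^2 - 4*q) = q^2*(q - 4)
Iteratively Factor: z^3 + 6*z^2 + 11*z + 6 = (z + 1)*(z^2 + 5*z + 6) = (z + 1)*(z + 2)*(z + 3)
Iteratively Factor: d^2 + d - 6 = (d + 3)*(d - 2)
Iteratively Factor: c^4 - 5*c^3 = (c)*(c^3 - 5*c^2) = c^2*(c^2 - 5*c) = c^3*(c - 5)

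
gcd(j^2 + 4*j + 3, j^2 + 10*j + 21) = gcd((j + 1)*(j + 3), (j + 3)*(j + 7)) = j + 3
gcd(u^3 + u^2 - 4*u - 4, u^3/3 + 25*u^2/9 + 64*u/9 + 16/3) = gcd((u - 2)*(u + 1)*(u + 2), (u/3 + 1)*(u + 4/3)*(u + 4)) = 1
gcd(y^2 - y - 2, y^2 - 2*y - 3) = y + 1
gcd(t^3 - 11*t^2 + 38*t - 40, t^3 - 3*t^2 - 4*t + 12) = t - 2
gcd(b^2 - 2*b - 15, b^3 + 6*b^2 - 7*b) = 1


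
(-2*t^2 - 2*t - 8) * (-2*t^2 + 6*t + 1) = 4*t^4 - 8*t^3 + 2*t^2 - 50*t - 8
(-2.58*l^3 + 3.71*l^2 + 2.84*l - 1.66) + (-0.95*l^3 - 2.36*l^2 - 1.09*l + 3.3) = -3.53*l^3 + 1.35*l^2 + 1.75*l + 1.64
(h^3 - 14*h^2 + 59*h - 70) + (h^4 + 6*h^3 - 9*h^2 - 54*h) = h^4 + 7*h^3 - 23*h^2 + 5*h - 70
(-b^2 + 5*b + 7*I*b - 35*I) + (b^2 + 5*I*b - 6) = 5*b + 12*I*b - 6 - 35*I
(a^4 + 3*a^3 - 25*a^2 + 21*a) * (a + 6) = a^5 + 9*a^4 - 7*a^3 - 129*a^2 + 126*a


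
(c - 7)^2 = c^2 - 14*c + 49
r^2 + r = r*(r + 1)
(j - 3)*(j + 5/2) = j^2 - j/2 - 15/2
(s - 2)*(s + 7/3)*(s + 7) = s^3 + 22*s^2/3 - 7*s/3 - 98/3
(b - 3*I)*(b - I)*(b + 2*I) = b^3 - 2*I*b^2 + 5*b - 6*I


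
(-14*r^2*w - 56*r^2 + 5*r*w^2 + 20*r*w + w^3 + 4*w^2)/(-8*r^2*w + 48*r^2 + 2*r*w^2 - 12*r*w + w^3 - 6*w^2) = (7*r*w + 28*r + w^2 + 4*w)/(4*r*w - 24*r + w^2 - 6*w)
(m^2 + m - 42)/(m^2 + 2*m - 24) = (m^2 + m - 42)/(m^2 + 2*m - 24)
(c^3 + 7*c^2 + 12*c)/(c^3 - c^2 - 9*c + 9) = c*(c + 4)/(c^2 - 4*c + 3)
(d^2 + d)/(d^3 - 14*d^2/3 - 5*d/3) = 3*(d + 1)/(3*d^2 - 14*d - 5)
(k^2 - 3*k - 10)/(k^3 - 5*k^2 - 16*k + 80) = (k + 2)/(k^2 - 16)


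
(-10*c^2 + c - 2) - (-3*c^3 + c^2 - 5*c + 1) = 3*c^3 - 11*c^2 + 6*c - 3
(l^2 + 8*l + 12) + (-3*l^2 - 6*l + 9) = -2*l^2 + 2*l + 21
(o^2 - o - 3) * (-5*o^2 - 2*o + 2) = -5*o^4 + 3*o^3 + 19*o^2 + 4*o - 6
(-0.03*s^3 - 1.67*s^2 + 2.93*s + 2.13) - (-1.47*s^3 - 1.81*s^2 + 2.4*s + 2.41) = 1.44*s^3 + 0.14*s^2 + 0.53*s - 0.28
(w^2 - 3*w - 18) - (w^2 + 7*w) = -10*w - 18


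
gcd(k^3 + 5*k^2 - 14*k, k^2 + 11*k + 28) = k + 7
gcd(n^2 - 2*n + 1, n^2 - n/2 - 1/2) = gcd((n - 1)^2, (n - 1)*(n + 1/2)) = n - 1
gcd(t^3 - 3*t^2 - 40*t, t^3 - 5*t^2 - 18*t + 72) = 1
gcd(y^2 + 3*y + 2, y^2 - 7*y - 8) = y + 1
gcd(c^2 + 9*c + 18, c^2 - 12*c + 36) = 1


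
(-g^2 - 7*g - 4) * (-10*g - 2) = 10*g^3 + 72*g^2 + 54*g + 8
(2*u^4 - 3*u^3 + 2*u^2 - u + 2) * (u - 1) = 2*u^5 - 5*u^4 + 5*u^3 - 3*u^2 + 3*u - 2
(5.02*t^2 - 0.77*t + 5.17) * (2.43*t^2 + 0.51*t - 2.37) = 12.1986*t^4 + 0.6891*t^3 + 0.273000000000001*t^2 + 4.4616*t - 12.2529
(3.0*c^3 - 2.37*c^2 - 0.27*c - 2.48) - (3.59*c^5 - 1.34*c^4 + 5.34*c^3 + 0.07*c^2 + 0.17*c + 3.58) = -3.59*c^5 + 1.34*c^4 - 2.34*c^3 - 2.44*c^2 - 0.44*c - 6.06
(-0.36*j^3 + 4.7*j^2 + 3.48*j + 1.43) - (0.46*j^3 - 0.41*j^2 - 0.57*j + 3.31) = -0.82*j^3 + 5.11*j^2 + 4.05*j - 1.88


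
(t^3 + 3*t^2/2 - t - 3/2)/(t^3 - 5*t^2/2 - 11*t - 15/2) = (t - 1)/(t - 5)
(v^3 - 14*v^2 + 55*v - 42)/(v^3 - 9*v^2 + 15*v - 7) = (v - 6)/(v - 1)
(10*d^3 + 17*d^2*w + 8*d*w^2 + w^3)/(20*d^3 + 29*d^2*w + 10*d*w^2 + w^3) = (2*d + w)/(4*d + w)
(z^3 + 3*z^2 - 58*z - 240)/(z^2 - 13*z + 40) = (z^2 + 11*z + 30)/(z - 5)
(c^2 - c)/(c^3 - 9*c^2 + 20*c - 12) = c/(c^2 - 8*c + 12)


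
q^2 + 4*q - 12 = (q - 2)*(q + 6)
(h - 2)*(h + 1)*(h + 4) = h^3 + 3*h^2 - 6*h - 8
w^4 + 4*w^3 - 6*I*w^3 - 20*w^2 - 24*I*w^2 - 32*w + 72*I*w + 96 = (w - 2)*(w + 6)*(w - 4*I)*(w - 2*I)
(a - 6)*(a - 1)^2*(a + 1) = a^4 - 7*a^3 + 5*a^2 + 7*a - 6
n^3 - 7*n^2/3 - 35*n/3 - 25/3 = (n - 5)*(n + 1)*(n + 5/3)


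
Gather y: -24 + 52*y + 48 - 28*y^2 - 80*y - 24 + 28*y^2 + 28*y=0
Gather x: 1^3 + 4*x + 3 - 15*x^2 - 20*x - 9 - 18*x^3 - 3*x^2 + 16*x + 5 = -18*x^3 - 18*x^2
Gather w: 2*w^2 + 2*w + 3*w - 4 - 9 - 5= 2*w^2 + 5*w - 18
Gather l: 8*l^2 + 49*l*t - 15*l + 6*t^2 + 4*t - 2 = 8*l^2 + l*(49*t - 15) + 6*t^2 + 4*t - 2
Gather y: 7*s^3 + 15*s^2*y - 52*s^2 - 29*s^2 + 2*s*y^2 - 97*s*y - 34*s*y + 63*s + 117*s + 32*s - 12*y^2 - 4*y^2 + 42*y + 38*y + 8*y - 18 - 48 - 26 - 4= 7*s^3 - 81*s^2 + 212*s + y^2*(2*s - 16) + y*(15*s^2 - 131*s + 88) - 96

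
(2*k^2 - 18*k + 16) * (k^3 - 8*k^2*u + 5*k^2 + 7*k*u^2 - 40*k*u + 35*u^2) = 2*k^5 - 16*k^4*u - 8*k^4 + 14*k^3*u^2 + 64*k^3*u - 74*k^3 - 56*k^2*u^2 + 592*k^2*u + 80*k^2 - 518*k*u^2 - 640*k*u + 560*u^2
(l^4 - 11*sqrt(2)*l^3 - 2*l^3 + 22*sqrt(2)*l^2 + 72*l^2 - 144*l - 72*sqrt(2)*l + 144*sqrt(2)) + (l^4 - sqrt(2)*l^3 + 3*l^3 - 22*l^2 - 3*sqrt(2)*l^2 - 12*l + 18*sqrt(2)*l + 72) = 2*l^4 - 12*sqrt(2)*l^3 + l^3 + 19*sqrt(2)*l^2 + 50*l^2 - 156*l - 54*sqrt(2)*l + 72 + 144*sqrt(2)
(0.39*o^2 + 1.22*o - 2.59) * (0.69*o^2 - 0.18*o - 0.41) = 0.2691*o^4 + 0.7716*o^3 - 2.1666*o^2 - 0.034*o + 1.0619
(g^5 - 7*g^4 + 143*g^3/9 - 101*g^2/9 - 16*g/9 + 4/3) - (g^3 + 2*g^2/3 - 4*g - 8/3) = g^5 - 7*g^4 + 134*g^3/9 - 107*g^2/9 + 20*g/9 + 4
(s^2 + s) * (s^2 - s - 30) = s^4 - 31*s^2 - 30*s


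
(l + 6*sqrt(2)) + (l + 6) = 2*l + 6 + 6*sqrt(2)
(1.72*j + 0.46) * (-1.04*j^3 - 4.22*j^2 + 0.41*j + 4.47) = -1.7888*j^4 - 7.7368*j^3 - 1.236*j^2 + 7.877*j + 2.0562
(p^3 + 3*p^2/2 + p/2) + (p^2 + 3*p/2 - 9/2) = p^3 + 5*p^2/2 + 2*p - 9/2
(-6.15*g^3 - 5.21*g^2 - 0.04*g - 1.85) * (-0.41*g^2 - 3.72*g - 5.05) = 2.5215*g^5 + 25.0141*g^4 + 50.4551*g^3 + 27.2178*g^2 + 7.084*g + 9.3425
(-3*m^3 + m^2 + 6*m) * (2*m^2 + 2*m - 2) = -6*m^5 - 4*m^4 + 20*m^3 + 10*m^2 - 12*m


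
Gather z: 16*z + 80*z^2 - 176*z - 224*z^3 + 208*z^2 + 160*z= -224*z^3 + 288*z^2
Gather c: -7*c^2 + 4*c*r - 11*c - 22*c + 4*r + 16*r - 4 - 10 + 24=-7*c^2 + c*(4*r - 33) + 20*r + 10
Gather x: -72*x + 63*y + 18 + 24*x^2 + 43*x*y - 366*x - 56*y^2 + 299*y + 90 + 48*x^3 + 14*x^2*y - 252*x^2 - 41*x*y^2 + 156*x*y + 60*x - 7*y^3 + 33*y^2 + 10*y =48*x^3 + x^2*(14*y - 228) + x*(-41*y^2 + 199*y - 378) - 7*y^3 - 23*y^2 + 372*y + 108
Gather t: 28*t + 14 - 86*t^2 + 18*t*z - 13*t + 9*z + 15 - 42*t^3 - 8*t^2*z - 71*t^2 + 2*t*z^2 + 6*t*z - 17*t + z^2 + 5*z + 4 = -42*t^3 + t^2*(-8*z - 157) + t*(2*z^2 + 24*z - 2) + z^2 + 14*z + 33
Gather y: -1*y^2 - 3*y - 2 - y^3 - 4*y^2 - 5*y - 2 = -y^3 - 5*y^2 - 8*y - 4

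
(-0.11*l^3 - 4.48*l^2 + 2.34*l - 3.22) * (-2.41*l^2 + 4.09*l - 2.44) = 0.2651*l^5 + 10.3469*l^4 - 23.6942*l^3 + 28.262*l^2 - 18.8794*l + 7.8568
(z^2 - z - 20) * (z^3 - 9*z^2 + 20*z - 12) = z^5 - 10*z^4 + 9*z^3 + 148*z^2 - 388*z + 240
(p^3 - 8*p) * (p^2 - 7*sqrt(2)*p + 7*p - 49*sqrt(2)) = p^5 - 7*sqrt(2)*p^4 + 7*p^4 - 49*sqrt(2)*p^3 - 8*p^3 - 56*p^2 + 56*sqrt(2)*p^2 + 392*sqrt(2)*p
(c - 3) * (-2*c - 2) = -2*c^2 + 4*c + 6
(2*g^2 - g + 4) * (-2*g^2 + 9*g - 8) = -4*g^4 + 20*g^3 - 33*g^2 + 44*g - 32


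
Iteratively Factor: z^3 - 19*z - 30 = (z + 3)*(z^2 - 3*z - 10) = (z - 5)*(z + 3)*(z + 2)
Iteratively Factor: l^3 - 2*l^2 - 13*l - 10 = (l - 5)*(l^2 + 3*l + 2) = (l - 5)*(l + 1)*(l + 2)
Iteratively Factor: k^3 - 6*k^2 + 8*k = (k - 4)*(k^2 - 2*k) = (k - 4)*(k - 2)*(k)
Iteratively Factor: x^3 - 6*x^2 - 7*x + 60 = (x + 3)*(x^2 - 9*x + 20) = (x - 4)*(x + 3)*(x - 5)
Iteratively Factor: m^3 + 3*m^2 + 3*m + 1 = (m + 1)*(m^2 + 2*m + 1) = (m + 1)^2*(m + 1)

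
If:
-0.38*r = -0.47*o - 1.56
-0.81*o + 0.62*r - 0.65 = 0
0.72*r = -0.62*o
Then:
No Solution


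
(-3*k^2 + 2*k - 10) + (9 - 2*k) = -3*k^2 - 1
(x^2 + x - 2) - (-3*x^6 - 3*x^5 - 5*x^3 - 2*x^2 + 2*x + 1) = 3*x^6 + 3*x^5 + 5*x^3 + 3*x^2 - x - 3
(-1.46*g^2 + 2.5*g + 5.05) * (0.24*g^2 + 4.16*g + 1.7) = -0.3504*g^4 - 5.4736*g^3 + 9.13*g^2 + 25.258*g + 8.585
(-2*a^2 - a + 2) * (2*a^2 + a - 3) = -4*a^4 - 4*a^3 + 9*a^2 + 5*a - 6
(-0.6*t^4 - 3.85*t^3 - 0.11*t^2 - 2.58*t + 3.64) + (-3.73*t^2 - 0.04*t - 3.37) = -0.6*t^4 - 3.85*t^3 - 3.84*t^2 - 2.62*t + 0.27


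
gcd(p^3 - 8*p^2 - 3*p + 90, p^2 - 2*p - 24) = p - 6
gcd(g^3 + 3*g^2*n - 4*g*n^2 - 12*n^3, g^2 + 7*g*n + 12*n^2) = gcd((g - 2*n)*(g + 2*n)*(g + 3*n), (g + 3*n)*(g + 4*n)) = g + 3*n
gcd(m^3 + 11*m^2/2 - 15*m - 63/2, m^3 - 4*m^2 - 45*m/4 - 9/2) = m + 3/2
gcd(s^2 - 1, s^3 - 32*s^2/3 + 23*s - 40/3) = s - 1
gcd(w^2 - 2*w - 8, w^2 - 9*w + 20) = w - 4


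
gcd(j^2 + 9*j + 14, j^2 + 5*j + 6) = j + 2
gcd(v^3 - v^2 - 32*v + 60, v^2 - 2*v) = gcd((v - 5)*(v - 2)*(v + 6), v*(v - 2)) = v - 2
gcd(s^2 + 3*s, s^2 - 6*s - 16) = 1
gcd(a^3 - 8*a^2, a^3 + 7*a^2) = a^2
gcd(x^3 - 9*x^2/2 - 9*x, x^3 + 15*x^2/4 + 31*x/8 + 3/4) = x + 3/2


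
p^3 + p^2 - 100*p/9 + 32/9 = (p - 8/3)*(p - 1/3)*(p + 4)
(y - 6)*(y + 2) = y^2 - 4*y - 12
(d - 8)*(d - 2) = d^2 - 10*d + 16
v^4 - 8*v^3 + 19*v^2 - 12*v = v*(v - 4)*(v - 3)*(v - 1)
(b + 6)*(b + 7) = b^2 + 13*b + 42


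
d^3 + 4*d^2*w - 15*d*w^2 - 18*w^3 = (d - 3*w)*(d + w)*(d + 6*w)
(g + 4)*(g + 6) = g^2 + 10*g + 24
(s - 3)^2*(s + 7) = s^3 + s^2 - 33*s + 63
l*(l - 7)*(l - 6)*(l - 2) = l^4 - 15*l^3 + 68*l^2 - 84*l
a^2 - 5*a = a*(a - 5)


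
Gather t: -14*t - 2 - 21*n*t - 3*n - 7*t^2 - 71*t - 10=-3*n - 7*t^2 + t*(-21*n - 85) - 12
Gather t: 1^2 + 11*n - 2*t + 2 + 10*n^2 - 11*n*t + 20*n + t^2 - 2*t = 10*n^2 + 31*n + t^2 + t*(-11*n - 4) + 3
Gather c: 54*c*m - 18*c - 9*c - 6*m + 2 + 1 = c*(54*m - 27) - 6*m + 3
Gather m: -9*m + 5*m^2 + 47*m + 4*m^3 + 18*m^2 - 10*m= 4*m^3 + 23*m^2 + 28*m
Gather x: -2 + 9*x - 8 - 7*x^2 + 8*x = -7*x^2 + 17*x - 10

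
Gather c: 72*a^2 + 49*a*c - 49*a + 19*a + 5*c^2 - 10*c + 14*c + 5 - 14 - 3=72*a^2 - 30*a + 5*c^2 + c*(49*a + 4) - 12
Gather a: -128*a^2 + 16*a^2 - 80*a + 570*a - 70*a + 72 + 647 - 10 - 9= -112*a^2 + 420*a + 700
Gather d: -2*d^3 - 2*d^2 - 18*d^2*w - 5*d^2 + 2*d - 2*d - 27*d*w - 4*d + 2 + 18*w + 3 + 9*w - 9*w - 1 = -2*d^3 + d^2*(-18*w - 7) + d*(-27*w - 4) + 18*w + 4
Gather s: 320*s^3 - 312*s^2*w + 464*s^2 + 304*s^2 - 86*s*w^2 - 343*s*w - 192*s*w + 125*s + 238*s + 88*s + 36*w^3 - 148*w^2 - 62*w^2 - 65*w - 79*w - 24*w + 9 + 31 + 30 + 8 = 320*s^3 + s^2*(768 - 312*w) + s*(-86*w^2 - 535*w + 451) + 36*w^3 - 210*w^2 - 168*w + 78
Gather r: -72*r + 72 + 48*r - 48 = 24 - 24*r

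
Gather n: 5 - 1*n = 5 - n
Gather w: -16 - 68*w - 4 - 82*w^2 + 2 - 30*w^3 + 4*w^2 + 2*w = -30*w^3 - 78*w^2 - 66*w - 18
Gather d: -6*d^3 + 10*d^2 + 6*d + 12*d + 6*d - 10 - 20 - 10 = -6*d^3 + 10*d^2 + 24*d - 40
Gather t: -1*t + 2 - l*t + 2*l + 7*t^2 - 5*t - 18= 2*l + 7*t^2 + t*(-l - 6) - 16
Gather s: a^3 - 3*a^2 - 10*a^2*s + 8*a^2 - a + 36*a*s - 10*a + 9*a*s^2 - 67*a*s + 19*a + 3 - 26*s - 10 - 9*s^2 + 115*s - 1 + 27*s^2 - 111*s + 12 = a^3 + 5*a^2 + 8*a + s^2*(9*a + 18) + s*(-10*a^2 - 31*a - 22) + 4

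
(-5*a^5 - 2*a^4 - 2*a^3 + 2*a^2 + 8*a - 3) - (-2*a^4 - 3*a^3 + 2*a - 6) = -5*a^5 + a^3 + 2*a^2 + 6*a + 3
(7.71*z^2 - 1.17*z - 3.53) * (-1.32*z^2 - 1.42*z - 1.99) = -10.1772*z^4 - 9.4038*z^3 - 9.0219*z^2 + 7.3409*z + 7.0247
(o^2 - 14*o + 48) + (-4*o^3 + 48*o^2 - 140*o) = -4*o^3 + 49*o^2 - 154*o + 48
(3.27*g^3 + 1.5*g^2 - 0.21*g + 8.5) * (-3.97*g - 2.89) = -12.9819*g^4 - 15.4053*g^3 - 3.5013*g^2 - 33.1381*g - 24.565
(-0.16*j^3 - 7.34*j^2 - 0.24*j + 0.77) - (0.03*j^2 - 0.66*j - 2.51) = -0.16*j^3 - 7.37*j^2 + 0.42*j + 3.28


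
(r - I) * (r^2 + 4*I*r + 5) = r^3 + 3*I*r^2 + 9*r - 5*I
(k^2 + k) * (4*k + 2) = 4*k^3 + 6*k^2 + 2*k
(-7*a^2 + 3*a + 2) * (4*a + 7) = -28*a^3 - 37*a^2 + 29*a + 14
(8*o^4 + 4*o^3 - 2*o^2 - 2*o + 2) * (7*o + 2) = 56*o^5 + 44*o^4 - 6*o^3 - 18*o^2 + 10*o + 4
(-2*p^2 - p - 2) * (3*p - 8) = -6*p^3 + 13*p^2 + 2*p + 16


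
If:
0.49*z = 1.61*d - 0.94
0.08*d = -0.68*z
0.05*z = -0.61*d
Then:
No Solution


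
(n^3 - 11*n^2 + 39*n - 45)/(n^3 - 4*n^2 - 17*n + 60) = (n - 3)/(n + 4)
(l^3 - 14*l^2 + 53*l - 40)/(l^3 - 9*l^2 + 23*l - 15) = (l - 8)/(l - 3)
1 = 1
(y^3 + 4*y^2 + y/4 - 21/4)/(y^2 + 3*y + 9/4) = (2*y^2 + 5*y - 7)/(2*y + 3)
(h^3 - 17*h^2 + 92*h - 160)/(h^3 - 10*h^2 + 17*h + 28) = (h^2 - 13*h + 40)/(h^2 - 6*h - 7)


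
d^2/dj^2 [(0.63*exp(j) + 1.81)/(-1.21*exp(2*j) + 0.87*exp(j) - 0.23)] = (-0.922383*exp(4*j) - 11.263285*exp(3*j) + 6.768135*exp(2*j) + 0.51884*exp(j) - 0.395508)*exp(j)/(1.771561*exp(6*j) - 3.821301*exp(5*j) + 3.757776*exp(4*j) - 2.111229*exp(3*j) + 0.714288*exp(2*j) - 0.138069*exp(j) + 0.012167)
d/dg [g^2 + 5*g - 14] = 2*g + 5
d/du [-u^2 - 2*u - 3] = -2*u - 2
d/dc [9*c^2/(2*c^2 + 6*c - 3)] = 54*c*(c - 1)/(4*c^4 + 24*c^3 + 24*c^2 - 36*c + 9)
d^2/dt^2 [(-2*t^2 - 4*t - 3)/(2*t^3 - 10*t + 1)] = 4*(-4*t^6 - 24*t^5 - 96*t^4 - 26*t^3 + 114*t^2 + 9*t - 171)/(8*t^9 - 120*t^7 + 12*t^6 + 600*t^5 - 120*t^4 - 994*t^3 + 300*t^2 - 30*t + 1)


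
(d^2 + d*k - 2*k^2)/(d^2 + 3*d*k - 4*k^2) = (d + 2*k)/(d + 4*k)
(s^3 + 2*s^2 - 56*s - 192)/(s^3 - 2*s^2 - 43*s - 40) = (s^2 + 10*s + 24)/(s^2 + 6*s + 5)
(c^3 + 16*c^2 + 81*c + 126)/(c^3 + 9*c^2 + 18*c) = (c + 7)/c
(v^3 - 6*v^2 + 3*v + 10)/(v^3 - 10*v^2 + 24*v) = (v^3 - 6*v^2 + 3*v + 10)/(v*(v^2 - 10*v + 24))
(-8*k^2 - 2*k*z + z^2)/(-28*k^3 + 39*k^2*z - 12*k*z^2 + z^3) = (2*k + z)/(7*k^2 - 8*k*z + z^2)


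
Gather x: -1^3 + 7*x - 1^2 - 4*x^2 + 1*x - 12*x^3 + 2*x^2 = -12*x^3 - 2*x^2 + 8*x - 2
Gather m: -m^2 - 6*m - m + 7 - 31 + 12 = -m^2 - 7*m - 12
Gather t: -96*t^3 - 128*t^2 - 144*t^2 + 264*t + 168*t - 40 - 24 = -96*t^3 - 272*t^2 + 432*t - 64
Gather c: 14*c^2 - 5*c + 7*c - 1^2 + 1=14*c^2 + 2*c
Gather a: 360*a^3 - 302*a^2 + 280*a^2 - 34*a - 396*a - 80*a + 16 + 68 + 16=360*a^3 - 22*a^2 - 510*a + 100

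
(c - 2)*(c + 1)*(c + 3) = c^3 + 2*c^2 - 5*c - 6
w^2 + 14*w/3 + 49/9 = (w + 7/3)^2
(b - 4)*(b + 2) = b^2 - 2*b - 8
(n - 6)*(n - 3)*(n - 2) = n^3 - 11*n^2 + 36*n - 36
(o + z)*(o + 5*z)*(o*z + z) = o^3*z + 6*o^2*z^2 + o^2*z + 5*o*z^3 + 6*o*z^2 + 5*z^3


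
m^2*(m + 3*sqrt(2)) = m^3 + 3*sqrt(2)*m^2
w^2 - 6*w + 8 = (w - 4)*(w - 2)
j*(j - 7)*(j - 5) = j^3 - 12*j^2 + 35*j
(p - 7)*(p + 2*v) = p^2 + 2*p*v - 7*p - 14*v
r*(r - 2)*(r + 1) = r^3 - r^2 - 2*r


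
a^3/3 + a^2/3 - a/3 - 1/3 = (a/3 + 1/3)*(a - 1)*(a + 1)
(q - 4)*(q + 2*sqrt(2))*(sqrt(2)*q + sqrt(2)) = sqrt(2)*q^3 - 3*sqrt(2)*q^2 + 4*q^2 - 12*q - 4*sqrt(2)*q - 16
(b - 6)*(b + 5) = b^2 - b - 30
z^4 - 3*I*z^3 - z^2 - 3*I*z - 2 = (z - 2*I)*(z - I)^2*(z + I)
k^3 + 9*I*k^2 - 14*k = k*(k + 2*I)*(k + 7*I)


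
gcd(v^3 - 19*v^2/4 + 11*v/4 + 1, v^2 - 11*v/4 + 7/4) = v - 1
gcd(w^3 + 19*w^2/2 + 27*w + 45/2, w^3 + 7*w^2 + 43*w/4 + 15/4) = w^2 + 13*w/2 + 15/2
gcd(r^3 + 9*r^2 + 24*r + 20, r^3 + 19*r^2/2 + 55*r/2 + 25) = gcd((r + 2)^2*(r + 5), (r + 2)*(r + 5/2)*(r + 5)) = r^2 + 7*r + 10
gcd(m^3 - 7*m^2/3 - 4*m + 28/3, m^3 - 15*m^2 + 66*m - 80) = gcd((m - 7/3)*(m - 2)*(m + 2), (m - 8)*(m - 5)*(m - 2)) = m - 2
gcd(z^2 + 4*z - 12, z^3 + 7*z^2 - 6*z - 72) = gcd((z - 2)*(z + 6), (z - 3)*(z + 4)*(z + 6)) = z + 6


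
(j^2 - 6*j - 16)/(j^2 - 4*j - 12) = (j - 8)/(j - 6)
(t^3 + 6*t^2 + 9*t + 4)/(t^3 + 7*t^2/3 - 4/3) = 3*(t^2 + 5*t + 4)/(3*t^2 + 4*t - 4)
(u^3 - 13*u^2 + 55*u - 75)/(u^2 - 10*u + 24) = (u^3 - 13*u^2 + 55*u - 75)/(u^2 - 10*u + 24)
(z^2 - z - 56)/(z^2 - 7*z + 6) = (z^2 - z - 56)/(z^2 - 7*z + 6)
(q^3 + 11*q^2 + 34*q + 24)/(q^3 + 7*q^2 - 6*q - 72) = (q + 1)/(q - 3)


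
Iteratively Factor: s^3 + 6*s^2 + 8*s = (s)*(s^2 + 6*s + 8) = s*(s + 2)*(s + 4)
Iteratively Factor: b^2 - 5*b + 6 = (b - 3)*(b - 2)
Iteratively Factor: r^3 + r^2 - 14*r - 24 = (r + 2)*(r^2 - r - 12) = (r + 2)*(r + 3)*(r - 4)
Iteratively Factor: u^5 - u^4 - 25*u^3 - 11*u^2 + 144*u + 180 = (u - 3)*(u^4 + 2*u^3 - 19*u^2 - 68*u - 60) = (u - 5)*(u - 3)*(u^3 + 7*u^2 + 16*u + 12) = (u - 5)*(u - 3)*(u + 3)*(u^2 + 4*u + 4) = (u - 5)*(u - 3)*(u + 2)*(u + 3)*(u + 2)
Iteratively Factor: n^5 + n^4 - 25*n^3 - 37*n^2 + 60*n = (n + 4)*(n^4 - 3*n^3 - 13*n^2 + 15*n) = (n - 5)*(n + 4)*(n^3 + 2*n^2 - 3*n) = (n - 5)*(n + 3)*(n + 4)*(n^2 - n) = (n - 5)*(n - 1)*(n + 3)*(n + 4)*(n)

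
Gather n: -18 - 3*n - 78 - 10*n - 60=-13*n - 156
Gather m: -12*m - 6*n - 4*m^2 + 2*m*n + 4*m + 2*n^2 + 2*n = -4*m^2 + m*(2*n - 8) + 2*n^2 - 4*n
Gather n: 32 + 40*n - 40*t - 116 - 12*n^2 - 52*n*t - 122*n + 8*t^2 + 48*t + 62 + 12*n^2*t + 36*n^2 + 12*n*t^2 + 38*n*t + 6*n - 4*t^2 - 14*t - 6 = n^2*(12*t + 24) + n*(12*t^2 - 14*t - 76) + 4*t^2 - 6*t - 28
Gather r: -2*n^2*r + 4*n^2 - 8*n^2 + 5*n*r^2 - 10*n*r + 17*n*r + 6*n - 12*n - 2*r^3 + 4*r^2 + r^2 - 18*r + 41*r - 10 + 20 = -4*n^2 - 6*n - 2*r^3 + r^2*(5*n + 5) + r*(-2*n^2 + 7*n + 23) + 10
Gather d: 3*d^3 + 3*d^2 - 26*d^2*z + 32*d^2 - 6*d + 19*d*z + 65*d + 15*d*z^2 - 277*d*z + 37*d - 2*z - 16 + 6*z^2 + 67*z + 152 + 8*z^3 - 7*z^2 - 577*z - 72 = 3*d^3 + d^2*(35 - 26*z) + d*(15*z^2 - 258*z + 96) + 8*z^3 - z^2 - 512*z + 64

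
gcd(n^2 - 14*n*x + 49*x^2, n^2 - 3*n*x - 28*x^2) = -n + 7*x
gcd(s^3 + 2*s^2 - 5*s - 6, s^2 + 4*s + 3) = s^2 + 4*s + 3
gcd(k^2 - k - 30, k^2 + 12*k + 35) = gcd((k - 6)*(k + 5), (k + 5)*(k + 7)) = k + 5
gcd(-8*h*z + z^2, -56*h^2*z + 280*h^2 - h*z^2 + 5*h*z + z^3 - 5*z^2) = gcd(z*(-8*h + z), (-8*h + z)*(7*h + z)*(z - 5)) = -8*h + z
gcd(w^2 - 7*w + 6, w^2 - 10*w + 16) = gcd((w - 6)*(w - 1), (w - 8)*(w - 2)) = 1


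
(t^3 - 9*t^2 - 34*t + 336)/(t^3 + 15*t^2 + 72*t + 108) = (t^2 - 15*t + 56)/(t^2 + 9*t + 18)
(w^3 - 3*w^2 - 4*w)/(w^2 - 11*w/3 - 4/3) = 3*w*(w + 1)/(3*w + 1)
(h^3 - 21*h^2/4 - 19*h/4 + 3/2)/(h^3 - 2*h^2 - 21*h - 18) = (h - 1/4)/(h + 3)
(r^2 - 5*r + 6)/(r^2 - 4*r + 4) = (r - 3)/(r - 2)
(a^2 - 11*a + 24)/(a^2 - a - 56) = (a - 3)/(a + 7)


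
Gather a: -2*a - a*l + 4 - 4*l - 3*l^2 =a*(-l - 2) - 3*l^2 - 4*l + 4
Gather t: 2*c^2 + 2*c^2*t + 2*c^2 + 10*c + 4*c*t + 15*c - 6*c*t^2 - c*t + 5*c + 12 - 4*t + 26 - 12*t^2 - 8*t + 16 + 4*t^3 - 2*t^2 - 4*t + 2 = 4*c^2 + 30*c + 4*t^3 + t^2*(-6*c - 14) + t*(2*c^2 + 3*c - 16) + 56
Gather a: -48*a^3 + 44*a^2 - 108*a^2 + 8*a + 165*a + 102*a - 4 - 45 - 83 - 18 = -48*a^3 - 64*a^2 + 275*a - 150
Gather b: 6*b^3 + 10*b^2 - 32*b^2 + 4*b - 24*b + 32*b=6*b^3 - 22*b^2 + 12*b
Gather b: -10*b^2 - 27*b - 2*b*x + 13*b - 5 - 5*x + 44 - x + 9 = -10*b^2 + b*(-2*x - 14) - 6*x + 48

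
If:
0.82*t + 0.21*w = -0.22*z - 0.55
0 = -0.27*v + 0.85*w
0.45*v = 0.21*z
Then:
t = -0.306255380200861*z - 0.670731707317073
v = 0.466666666666667*z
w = 0.148235294117647*z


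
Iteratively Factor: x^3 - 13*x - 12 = (x - 4)*(x^2 + 4*x + 3) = (x - 4)*(x + 1)*(x + 3)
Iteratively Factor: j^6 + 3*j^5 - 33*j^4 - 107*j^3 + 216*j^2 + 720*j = (j)*(j^5 + 3*j^4 - 33*j^3 - 107*j^2 + 216*j + 720) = j*(j + 4)*(j^4 - j^3 - 29*j^2 + 9*j + 180) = j*(j - 3)*(j + 4)*(j^3 + 2*j^2 - 23*j - 60) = j*(j - 5)*(j - 3)*(j + 4)*(j^2 + 7*j + 12) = j*(j - 5)*(j - 3)*(j + 4)^2*(j + 3)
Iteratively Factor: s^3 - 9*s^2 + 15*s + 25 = (s + 1)*(s^2 - 10*s + 25) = (s - 5)*(s + 1)*(s - 5)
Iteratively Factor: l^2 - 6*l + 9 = (l - 3)*(l - 3)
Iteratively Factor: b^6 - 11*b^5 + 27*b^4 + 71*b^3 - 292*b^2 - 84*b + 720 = (b - 4)*(b^5 - 7*b^4 - b^3 + 67*b^2 - 24*b - 180) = (b - 4)*(b + 2)*(b^4 - 9*b^3 + 17*b^2 + 33*b - 90) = (b - 4)*(b - 3)*(b + 2)*(b^3 - 6*b^2 - b + 30) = (b - 4)*(b - 3)*(b + 2)^2*(b^2 - 8*b + 15) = (b - 5)*(b - 4)*(b - 3)*(b + 2)^2*(b - 3)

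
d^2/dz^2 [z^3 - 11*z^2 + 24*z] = 6*z - 22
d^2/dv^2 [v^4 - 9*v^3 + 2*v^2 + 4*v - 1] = 12*v^2 - 54*v + 4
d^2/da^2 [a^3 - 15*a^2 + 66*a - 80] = 6*a - 30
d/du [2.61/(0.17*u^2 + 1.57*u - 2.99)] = (-0.8874*u - 4.0977)/(0.17*u^2 + 1.57*u - 2.99)^2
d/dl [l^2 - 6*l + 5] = 2*l - 6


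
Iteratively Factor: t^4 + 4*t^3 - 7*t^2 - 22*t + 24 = (t + 3)*(t^3 + t^2 - 10*t + 8) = (t - 2)*(t + 3)*(t^2 + 3*t - 4) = (t - 2)*(t + 3)*(t + 4)*(t - 1)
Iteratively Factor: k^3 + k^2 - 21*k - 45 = (k - 5)*(k^2 + 6*k + 9) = (k - 5)*(k + 3)*(k + 3)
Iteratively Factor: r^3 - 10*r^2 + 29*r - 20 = (r - 5)*(r^2 - 5*r + 4) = (r - 5)*(r - 1)*(r - 4)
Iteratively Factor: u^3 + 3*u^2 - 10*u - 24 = (u + 4)*(u^2 - u - 6) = (u - 3)*(u + 4)*(u + 2)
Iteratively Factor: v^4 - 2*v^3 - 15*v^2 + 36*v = (v)*(v^3 - 2*v^2 - 15*v + 36) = v*(v - 3)*(v^2 + v - 12) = v*(v - 3)*(v + 4)*(v - 3)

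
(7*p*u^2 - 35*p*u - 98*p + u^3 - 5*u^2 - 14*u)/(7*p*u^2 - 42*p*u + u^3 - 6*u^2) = (u^2 - 5*u - 14)/(u*(u - 6))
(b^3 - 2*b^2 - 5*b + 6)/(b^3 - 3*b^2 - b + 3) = (b + 2)/(b + 1)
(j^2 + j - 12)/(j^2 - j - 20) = (j - 3)/(j - 5)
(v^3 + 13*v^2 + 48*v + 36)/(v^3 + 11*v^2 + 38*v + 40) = (v^3 + 13*v^2 + 48*v + 36)/(v^3 + 11*v^2 + 38*v + 40)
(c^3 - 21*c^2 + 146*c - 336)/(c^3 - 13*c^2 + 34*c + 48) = (c - 7)/(c + 1)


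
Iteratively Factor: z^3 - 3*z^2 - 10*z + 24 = (z - 2)*(z^2 - z - 12) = (z - 2)*(z + 3)*(z - 4)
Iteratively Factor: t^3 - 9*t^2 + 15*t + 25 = (t - 5)*(t^2 - 4*t - 5) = (t - 5)^2*(t + 1)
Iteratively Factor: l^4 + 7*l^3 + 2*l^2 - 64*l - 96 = (l - 3)*(l^3 + 10*l^2 + 32*l + 32) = (l - 3)*(l + 4)*(l^2 + 6*l + 8) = (l - 3)*(l + 4)^2*(l + 2)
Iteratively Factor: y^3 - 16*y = (y + 4)*(y^2 - 4*y) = (y - 4)*(y + 4)*(y)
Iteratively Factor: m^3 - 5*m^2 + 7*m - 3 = (m - 1)*(m^2 - 4*m + 3) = (m - 1)^2*(m - 3)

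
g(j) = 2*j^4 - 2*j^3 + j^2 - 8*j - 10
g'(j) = 8*j^3 - 6*j^2 + 2*j - 8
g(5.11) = 1072.05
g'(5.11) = 913.01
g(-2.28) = 91.19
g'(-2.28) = -138.57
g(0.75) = -15.65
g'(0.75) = -6.50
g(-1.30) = 12.20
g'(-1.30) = -38.32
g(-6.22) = 3553.32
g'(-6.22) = -2177.71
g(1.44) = -16.82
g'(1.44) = 6.33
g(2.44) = 18.27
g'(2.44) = 77.37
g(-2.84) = 196.71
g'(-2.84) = -245.32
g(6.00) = 2138.00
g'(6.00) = 1516.00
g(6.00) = 2138.00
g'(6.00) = 1516.00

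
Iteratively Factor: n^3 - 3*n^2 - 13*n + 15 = (n - 5)*(n^2 + 2*n - 3) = (n - 5)*(n - 1)*(n + 3)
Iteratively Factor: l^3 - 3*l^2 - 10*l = (l)*(l^2 - 3*l - 10) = l*(l + 2)*(l - 5)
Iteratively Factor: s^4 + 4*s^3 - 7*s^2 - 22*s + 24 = (s - 2)*(s^3 + 6*s^2 + 5*s - 12) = (s - 2)*(s - 1)*(s^2 + 7*s + 12) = (s - 2)*(s - 1)*(s + 4)*(s + 3)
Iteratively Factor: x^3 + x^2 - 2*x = (x + 2)*(x^2 - x) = x*(x + 2)*(x - 1)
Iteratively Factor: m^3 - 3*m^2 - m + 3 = (m - 1)*(m^2 - 2*m - 3) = (m - 1)*(m + 1)*(m - 3)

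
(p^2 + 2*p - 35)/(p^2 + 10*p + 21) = (p - 5)/(p + 3)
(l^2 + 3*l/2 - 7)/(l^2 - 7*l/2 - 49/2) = (l - 2)/(l - 7)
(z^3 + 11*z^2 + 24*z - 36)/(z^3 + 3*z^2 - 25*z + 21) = (z^2 + 12*z + 36)/(z^2 + 4*z - 21)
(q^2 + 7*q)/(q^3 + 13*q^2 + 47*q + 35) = q/(q^2 + 6*q + 5)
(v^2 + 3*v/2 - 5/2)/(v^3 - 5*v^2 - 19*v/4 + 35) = 2*(v - 1)/(2*v^2 - 15*v + 28)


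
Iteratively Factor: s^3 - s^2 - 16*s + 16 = (s - 4)*(s^2 + 3*s - 4) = (s - 4)*(s - 1)*(s + 4)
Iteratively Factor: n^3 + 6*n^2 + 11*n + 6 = (n + 2)*(n^2 + 4*n + 3) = (n + 1)*(n + 2)*(n + 3)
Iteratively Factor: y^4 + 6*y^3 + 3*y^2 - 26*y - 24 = (y + 3)*(y^3 + 3*y^2 - 6*y - 8) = (y + 3)*(y + 4)*(y^2 - y - 2) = (y + 1)*(y + 3)*(y + 4)*(y - 2)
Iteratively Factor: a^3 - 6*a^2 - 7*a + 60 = (a - 4)*(a^2 - 2*a - 15) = (a - 5)*(a - 4)*(a + 3)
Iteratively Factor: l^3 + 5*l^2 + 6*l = (l)*(l^2 + 5*l + 6) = l*(l + 2)*(l + 3)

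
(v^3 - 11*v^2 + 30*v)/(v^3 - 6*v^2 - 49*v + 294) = v*(v - 5)/(v^2 - 49)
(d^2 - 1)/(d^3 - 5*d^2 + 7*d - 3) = (d + 1)/(d^2 - 4*d + 3)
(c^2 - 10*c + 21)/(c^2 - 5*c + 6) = (c - 7)/(c - 2)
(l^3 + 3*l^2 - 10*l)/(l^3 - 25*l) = (l - 2)/(l - 5)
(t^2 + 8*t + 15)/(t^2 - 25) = (t + 3)/(t - 5)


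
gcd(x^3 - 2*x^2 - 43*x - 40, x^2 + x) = x + 1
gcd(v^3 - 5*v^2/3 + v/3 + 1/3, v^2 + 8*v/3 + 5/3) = 1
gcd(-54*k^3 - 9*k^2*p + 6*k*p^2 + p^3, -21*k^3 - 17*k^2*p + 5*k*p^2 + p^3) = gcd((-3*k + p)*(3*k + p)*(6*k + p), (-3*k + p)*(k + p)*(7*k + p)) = -3*k + p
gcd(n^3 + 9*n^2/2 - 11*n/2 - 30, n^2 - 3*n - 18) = n + 3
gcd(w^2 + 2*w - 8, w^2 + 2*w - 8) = w^2 + 2*w - 8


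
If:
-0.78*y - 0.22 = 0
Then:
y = -0.28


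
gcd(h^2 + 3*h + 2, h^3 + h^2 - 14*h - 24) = h + 2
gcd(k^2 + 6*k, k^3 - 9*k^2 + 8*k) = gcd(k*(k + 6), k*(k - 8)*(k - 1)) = k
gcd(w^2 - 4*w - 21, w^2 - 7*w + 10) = 1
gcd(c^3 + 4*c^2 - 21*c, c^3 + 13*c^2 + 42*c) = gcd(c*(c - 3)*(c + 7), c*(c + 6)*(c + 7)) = c^2 + 7*c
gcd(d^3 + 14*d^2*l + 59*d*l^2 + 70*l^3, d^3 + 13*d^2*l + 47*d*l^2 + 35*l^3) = d^2 + 12*d*l + 35*l^2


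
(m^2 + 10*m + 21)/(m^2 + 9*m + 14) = (m + 3)/(m + 2)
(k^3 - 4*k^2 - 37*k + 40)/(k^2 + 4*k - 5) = k - 8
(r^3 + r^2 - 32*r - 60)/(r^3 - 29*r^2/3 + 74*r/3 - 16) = 3*(r^2 + 7*r + 10)/(3*r^2 - 11*r + 8)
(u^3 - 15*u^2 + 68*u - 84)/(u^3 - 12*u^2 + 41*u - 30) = (u^2 - 9*u + 14)/(u^2 - 6*u + 5)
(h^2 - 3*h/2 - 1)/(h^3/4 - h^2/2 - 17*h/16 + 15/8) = 8*(2*h^2 - 3*h - 2)/(4*h^3 - 8*h^2 - 17*h + 30)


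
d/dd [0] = 0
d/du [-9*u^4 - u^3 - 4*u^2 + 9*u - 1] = -36*u^3 - 3*u^2 - 8*u + 9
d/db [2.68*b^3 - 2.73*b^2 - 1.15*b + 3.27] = 8.04*b^2 - 5.46*b - 1.15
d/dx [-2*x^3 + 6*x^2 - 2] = 6*x*(2 - x)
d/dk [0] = 0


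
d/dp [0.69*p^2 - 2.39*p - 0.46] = 1.38*p - 2.39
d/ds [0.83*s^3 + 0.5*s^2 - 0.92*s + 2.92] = 2.49*s^2 + 1.0*s - 0.92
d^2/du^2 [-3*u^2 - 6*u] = -6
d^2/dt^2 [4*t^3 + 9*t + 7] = 24*t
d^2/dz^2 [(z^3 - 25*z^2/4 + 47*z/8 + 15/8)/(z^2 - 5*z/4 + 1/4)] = 20*(-4*z^3 + 60*z^2 - 72*z + 25)/(64*z^6 - 240*z^5 + 348*z^4 - 245*z^3 + 87*z^2 - 15*z + 1)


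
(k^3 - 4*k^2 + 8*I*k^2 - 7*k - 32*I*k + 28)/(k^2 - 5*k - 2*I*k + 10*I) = (k^3 + 4*k^2*(-1 + 2*I) - k*(7 + 32*I) + 28)/(k^2 - k*(5 + 2*I) + 10*I)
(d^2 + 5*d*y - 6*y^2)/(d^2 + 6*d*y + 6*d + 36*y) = (d - y)/(d + 6)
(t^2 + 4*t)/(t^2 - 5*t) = (t + 4)/(t - 5)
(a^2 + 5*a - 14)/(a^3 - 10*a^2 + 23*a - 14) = (a + 7)/(a^2 - 8*a + 7)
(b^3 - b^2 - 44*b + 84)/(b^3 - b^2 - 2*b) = (b^2 + b - 42)/(b*(b + 1))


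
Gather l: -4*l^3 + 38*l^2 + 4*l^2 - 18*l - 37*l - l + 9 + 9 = -4*l^3 + 42*l^2 - 56*l + 18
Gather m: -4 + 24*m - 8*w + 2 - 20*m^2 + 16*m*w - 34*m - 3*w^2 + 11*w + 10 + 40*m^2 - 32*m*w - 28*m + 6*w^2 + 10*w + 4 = 20*m^2 + m*(-16*w - 38) + 3*w^2 + 13*w + 12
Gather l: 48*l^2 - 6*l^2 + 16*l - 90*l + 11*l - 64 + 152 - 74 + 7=42*l^2 - 63*l + 21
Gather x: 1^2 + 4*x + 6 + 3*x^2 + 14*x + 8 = 3*x^2 + 18*x + 15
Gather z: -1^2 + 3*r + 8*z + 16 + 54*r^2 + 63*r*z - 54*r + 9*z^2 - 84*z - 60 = 54*r^2 - 51*r + 9*z^2 + z*(63*r - 76) - 45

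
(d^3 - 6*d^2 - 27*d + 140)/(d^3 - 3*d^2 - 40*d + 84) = (d^2 + d - 20)/(d^2 + 4*d - 12)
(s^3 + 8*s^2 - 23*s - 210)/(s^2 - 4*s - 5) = (s^2 + 13*s + 42)/(s + 1)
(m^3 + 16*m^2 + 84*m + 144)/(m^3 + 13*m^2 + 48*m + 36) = (m + 4)/(m + 1)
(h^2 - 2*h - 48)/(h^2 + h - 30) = (h - 8)/(h - 5)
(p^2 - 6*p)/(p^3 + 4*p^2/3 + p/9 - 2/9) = 9*p*(p - 6)/(9*p^3 + 12*p^2 + p - 2)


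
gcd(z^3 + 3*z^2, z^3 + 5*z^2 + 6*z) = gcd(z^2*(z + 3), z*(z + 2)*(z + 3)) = z^2 + 3*z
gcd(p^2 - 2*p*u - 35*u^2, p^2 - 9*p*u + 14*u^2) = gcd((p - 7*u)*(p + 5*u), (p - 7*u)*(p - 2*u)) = p - 7*u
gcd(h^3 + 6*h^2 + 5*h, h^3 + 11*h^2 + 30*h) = h^2 + 5*h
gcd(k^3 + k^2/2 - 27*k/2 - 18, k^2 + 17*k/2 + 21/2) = k + 3/2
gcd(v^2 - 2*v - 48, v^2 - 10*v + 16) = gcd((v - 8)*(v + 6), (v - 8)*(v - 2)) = v - 8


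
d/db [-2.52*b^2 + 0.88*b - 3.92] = 0.88 - 5.04*b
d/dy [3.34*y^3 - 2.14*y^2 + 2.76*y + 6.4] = 10.02*y^2 - 4.28*y + 2.76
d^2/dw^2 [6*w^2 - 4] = 12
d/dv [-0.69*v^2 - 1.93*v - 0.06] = -1.38*v - 1.93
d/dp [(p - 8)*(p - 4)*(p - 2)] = 3*p^2 - 28*p + 56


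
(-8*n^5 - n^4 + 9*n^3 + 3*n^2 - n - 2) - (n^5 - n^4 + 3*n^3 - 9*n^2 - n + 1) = -9*n^5 + 6*n^3 + 12*n^2 - 3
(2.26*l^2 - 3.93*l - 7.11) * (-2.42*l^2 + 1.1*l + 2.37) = -5.4692*l^4 + 11.9966*l^3 + 18.2394*l^2 - 17.1351*l - 16.8507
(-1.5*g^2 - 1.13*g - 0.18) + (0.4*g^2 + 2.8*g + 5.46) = -1.1*g^2 + 1.67*g + 5.28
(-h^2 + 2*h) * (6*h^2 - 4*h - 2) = -6*h^4 + 16*h^3 - 6*h^2 - 4*h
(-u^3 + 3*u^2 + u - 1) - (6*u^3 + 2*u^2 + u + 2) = -7*u^3 + u^2 - 3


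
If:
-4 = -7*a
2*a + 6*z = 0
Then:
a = 4/7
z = -4/21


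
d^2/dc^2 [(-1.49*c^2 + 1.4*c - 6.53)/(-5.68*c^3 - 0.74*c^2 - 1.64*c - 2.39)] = (96.1419520000001*c^6 - 271.00416*c^5 + 2409.496896*c^4 + 176.904416*c^3 + 598.67658*c^2 - 469.471248*c + 40.025198)/(183.250432*c^9 + 71.622528*c^8 + 168.062112*c^7 + 273.08612*c^6 + 108.798864*c^5 + 143.477172*c^4 + 119.148152*c^3 + 31.965294*c^2 + 28.103532*c + 13.651919)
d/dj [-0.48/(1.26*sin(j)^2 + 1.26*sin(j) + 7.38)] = (1.2096*sin(j) + 0.6048)*cos(j)/(1.26*sin(j)^2 + 1.26*sin(j) + 7.38)^2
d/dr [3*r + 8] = 3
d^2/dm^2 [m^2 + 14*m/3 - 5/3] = 2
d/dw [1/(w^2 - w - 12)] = (1 - 2*w)/(-w^2 + w + 12)^2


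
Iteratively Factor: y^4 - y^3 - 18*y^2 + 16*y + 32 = (y - 2)*(y^3 + y^2 - 16*y - 16) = (y - 4)*(y - 2)*(y^2 + 5*y + 4) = (y - 4)*(y - 2)*(y + 4)*(y + 1)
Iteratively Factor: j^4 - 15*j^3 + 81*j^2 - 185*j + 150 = (j - 2)*(j^3 - 13*j^2 + 55*j - 75) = (j - 5)*(j - 2)*(j^2 - 8*j + 15) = (j - 5)*(j - 3)*(j - 2)*(j - 5)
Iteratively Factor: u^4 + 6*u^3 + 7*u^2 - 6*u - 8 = (u - 1)*(u^3 + 7*u^2 + 14*u + 8) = (u - 1)*(u + 4)*(u^2 + 3*u + 2) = (u - 1)*(u + 1)*(u + 4)*(u + 2)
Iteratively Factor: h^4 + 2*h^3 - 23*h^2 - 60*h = (h - 5)*(h^3 + 7*h^2 + 12*h) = (h - 5)*(h + 4)*(h^2 + 3*h) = h*(h - 5)*(h + 4)*(h + 3)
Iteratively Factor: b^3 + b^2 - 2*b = (b + 2)*(b^2 - b) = b*(b + 2)*(b - 1)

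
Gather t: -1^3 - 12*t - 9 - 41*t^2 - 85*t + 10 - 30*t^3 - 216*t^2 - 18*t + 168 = -30*t^3 - 257*t^2 - 115*t + 168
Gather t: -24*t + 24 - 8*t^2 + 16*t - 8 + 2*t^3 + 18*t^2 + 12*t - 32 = 2*t^3 + 10*t^2 + 4*t - 16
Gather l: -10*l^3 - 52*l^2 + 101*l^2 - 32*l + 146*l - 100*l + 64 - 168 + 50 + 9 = -10*l^3 + 49*l^2 + 14*l - 45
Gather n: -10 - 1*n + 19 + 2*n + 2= n + 11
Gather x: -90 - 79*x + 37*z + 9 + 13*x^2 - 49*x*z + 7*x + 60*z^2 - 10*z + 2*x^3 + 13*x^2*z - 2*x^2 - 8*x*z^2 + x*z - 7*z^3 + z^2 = 2*x^3 + x^2*(13*z + 11) + x*(-8*z^2 - 48*z - 72) - 7*z^3 + 61*z^2 + 27*z - 81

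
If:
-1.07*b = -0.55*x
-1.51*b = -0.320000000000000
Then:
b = 0.21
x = 0.41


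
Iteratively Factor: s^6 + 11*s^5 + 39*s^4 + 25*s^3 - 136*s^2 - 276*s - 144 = (s + 1)*(s^5 + 10*s^4 + 29*s^3 - 4*s^2 - 132*s - 144) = (s + 1)*(s + 2)*(s^4 + 8*s^3 + 13*s^2 - 30*s - 72) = (s - 2)*(s + 1)*(s + 2)*(s^3 + 10*s^2 + 33*s + 36) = (s - 2)*(s + 1)*(s + 2)*(s + 3)*(s^2 + 7*s + 12) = (s - 2)*(s + 1)*(s + 2)*(s + 3)^2*(s + 4)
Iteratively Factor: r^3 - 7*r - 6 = (r - 3)*(r^2 + 3*r + 2) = (r - 3)*(r + 1)*(r + 2)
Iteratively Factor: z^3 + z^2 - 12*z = (z - 3)*(z^2 + 4*z) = (z - 3)*(z + 4)*(z)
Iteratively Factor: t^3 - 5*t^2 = (t)*(t^2 - 5*t) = t*(t - 5)*(t)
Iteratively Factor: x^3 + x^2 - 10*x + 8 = (x + 4)*(x^2 - 3*x + 2) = (x - 1)*(x + 4)*(x - 2)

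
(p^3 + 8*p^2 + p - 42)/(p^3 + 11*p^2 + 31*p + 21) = (p - 2)/(p + 1)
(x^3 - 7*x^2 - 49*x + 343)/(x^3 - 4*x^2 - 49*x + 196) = (x - 7)/(x - 4)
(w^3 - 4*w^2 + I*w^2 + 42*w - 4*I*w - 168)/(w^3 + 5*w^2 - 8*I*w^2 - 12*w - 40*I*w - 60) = (w^2 + w*(-4 + 7*I) - 28*I)/(w^2 + w*(5 - 2*I) - 10*I)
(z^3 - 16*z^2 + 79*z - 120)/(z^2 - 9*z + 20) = (z^2 - 11*z + 24)/(z - 4)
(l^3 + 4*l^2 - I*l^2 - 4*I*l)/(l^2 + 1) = l*(l + 4)/(l + I)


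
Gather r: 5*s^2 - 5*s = 5*s^2 - 5*s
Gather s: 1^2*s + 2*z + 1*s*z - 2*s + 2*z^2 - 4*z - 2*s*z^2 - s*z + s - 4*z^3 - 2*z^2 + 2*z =-2*s*z^2 - 4*z^3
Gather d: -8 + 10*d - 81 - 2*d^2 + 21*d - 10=-2*d^2 + 31*d - 99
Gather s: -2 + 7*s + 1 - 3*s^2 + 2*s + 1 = -3*s^2 + 9*s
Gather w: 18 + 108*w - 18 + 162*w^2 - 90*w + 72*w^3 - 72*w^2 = 72*w^3 + 90*w^2 + 18*w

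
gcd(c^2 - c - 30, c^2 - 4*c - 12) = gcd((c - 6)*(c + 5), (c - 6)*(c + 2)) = c - 6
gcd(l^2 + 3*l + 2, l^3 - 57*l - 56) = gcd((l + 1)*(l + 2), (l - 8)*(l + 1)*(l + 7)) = l + 1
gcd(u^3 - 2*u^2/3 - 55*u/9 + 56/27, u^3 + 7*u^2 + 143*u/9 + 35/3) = u + 7/3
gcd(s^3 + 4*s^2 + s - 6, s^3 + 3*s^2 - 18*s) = 1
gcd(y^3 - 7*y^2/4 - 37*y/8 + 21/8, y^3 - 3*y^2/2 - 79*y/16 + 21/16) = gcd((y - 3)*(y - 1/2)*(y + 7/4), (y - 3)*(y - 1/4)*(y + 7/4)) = y^2 - 5*y/4 - 21/4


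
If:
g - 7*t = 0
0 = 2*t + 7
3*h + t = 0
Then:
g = -49/2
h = 7/6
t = -7/2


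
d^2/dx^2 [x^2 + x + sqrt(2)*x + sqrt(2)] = 2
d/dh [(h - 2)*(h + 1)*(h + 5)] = 3*h^2 + 8*h - 7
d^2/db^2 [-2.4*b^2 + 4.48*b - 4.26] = -4.80000000000000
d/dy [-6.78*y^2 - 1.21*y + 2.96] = -13.56*y - 1.21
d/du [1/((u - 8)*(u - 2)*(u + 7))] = (-(u - 8)*(u - 2) - (u - 8)*(u + 7) - (u - 2)*(u + 7))/((u - 8)^2*(u - 2)^2*(u + 7)^2)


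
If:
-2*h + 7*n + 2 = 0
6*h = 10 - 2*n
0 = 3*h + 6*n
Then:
No Solution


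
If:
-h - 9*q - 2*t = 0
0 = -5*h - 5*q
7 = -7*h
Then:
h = -1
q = 1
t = -4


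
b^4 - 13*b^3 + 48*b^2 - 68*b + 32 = (b - 8)*(b - 2)^2*(b - 1)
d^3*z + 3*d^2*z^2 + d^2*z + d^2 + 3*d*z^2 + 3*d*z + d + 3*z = (d + 1)*(d + 3*z)*(d*z + 1)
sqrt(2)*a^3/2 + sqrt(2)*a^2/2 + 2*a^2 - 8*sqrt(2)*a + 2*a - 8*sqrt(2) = (a - 2*sqrt(2))*(a + 4*sqrt(2))*(sqrt(2)*a/2 + sqrt(2)/2)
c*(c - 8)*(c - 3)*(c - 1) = c^4 - 12*c^3 + 35*c^2 - 24*c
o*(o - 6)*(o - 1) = o^3 - 7*o^2 + 6*o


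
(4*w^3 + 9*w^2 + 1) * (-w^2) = -4*w^5 - 9*w^4 - w^2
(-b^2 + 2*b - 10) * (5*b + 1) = -5*b^3 + 9*b^2 - 48*b - 10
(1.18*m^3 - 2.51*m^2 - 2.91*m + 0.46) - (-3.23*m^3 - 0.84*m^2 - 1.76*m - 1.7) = 4.41*m^3 - 1.67*m^2 - 1.15*m + 2.16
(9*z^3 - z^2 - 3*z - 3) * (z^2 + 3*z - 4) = 9*z^5 + 26*z^4 - 42*z^3 - 8*z^2 + 3*z + 12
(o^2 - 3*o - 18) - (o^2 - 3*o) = -18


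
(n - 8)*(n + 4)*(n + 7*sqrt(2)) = n^3 - 4*n^2 + 7*sqrt(2)*n^2 - 28*sqrt(2)*n - 32*n - 224*sqrt(2)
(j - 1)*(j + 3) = j^2 + 2*j - 3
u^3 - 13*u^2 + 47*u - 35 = (u - 7)*(u - 5)*(u - 1)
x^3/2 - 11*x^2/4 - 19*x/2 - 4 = (x/2 + 1)*(x - 8)*(x + 1/2)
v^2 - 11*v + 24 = (v - 8)*(v - 3)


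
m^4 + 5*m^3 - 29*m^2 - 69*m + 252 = (m - 3)^2*(m + 4)*(m + 7)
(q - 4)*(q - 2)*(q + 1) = q^3 - 5*q^2 + 2*q + 8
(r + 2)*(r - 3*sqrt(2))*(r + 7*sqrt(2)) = r^3 + 2*r^2 + 4*sqrt(2)*r^2 - 42*r + 8*sqrt(2)*r - 84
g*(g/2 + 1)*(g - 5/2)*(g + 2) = g^4/2 + 3*g^3/4 - 3*g^2 - 5*g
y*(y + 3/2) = y^2 + 3*y/2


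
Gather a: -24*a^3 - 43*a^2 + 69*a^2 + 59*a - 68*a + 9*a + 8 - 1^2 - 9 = -24*a^3 + 26*a^2 - 2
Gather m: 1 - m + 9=10 - m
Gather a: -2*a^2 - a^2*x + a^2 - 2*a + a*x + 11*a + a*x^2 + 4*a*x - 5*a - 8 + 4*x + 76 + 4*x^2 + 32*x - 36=a^2*(-x - 1) + a*(x^2 + 5*x + 4) + 4*x^2 + 36*x + 32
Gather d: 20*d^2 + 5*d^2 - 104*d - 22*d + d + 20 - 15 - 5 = 25*d^2 - 125*d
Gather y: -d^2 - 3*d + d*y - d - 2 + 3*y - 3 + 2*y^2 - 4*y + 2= -d^2 - 4*d + 2*y^2 + y*(d - 1) - 3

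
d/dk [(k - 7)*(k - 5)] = 2*k - 12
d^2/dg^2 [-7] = 0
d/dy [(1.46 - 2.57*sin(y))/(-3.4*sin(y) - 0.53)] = 6.3261*cos(y)/(3.4*sin(y) + 0.53)^2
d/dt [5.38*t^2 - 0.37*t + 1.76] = 10.76*t - 0.37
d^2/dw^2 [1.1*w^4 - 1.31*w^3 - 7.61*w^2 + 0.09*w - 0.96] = 13.2*w^2 - 7.86*w - 15.22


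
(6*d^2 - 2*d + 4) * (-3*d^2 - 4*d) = -18*d^4 - 18*d^3 - 4*d^2 - 16*d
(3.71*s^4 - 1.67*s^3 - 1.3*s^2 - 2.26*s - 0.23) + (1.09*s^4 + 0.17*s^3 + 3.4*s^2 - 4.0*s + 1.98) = 4.8*s^4 - 1.5*s^3 + 2.1*s^2 - 6.26*s + 1.75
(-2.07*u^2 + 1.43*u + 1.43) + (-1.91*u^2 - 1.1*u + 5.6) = -3.98*u^2 + 0.33*u + 7.03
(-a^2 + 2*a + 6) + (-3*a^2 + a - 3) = -4*a^2 + 3*a + 3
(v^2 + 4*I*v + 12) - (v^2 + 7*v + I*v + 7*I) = -7*v + 3*I*v + 12 - 7*I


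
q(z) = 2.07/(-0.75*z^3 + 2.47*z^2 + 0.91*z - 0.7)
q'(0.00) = -3.84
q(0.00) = -2.96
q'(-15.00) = 0.00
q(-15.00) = 0.00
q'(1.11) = -1.38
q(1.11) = 0.89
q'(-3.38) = 0.03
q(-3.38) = 0.04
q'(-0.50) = 22.31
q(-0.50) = -4.66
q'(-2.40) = 0.10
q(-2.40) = 0.10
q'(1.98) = -0.16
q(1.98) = 0.42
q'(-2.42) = 0.10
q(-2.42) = 0.09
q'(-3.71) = 0.02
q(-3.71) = 0.03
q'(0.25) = -38.14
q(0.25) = -6.28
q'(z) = 2.07*(2.25*z^2 - 4.94*z - 0.91)/(-0.75*z^3 + 2.47*z^2 + 0.91*z - 0.7)^2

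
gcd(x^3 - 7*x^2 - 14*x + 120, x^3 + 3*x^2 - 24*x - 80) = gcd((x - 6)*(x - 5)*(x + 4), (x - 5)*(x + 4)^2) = x^2 - x - 20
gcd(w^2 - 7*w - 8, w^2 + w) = w + 1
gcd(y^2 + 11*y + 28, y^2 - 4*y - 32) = y + 4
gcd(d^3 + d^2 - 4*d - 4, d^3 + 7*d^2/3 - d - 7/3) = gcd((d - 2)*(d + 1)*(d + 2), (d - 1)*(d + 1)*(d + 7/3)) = d + 1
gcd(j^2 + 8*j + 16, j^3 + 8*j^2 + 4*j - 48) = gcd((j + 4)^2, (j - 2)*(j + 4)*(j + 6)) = j + 4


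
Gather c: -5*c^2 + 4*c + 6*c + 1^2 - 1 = -5*c^2 + 10*c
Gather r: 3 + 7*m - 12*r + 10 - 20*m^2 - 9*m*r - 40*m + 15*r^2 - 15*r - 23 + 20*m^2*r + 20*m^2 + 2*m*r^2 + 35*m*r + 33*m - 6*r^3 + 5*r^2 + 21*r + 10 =-6*r^3 + r^2*(2*m + 20) + r*(20*m^2 + 26*m - 6)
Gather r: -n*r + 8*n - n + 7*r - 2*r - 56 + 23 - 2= 7*n + r*(5 - n) - 35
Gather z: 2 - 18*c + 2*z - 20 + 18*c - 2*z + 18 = 0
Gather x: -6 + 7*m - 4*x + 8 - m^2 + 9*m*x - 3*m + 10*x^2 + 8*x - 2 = -m^2 + 4*m + 10*x^2 + x*(9*m + 4)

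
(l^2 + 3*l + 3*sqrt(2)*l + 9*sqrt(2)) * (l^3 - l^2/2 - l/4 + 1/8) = l^5 + 5*l^4/2 + 3*sqrt(2)*l^4 - 7*l^3/4 + 15*sqrt(2)*l^3/2 - 21*sqrt(2)*l^2/4 - 5*l^2/8 - 15*sqrt(2)*l/8 + 3*l/8 + 9*sqrt(2)/8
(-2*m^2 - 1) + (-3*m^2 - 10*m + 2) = -5*m^2 - 10*m + 1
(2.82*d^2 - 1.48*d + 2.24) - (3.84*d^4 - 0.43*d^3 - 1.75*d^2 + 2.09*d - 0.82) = -3.84*d^4 + 0.43*d^3 + 4.57*d^2 - 3.57*d + 3.06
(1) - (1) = 0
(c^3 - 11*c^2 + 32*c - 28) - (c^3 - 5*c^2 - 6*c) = -6*c^2 + 38*c - 28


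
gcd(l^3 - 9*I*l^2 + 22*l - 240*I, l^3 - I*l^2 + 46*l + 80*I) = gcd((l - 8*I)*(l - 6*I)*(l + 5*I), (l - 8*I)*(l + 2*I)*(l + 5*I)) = l^2 - 3*I*l + 40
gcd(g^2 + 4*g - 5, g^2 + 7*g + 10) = g + 5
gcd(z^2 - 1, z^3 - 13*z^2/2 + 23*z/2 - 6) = z - 1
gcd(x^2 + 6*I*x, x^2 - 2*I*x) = x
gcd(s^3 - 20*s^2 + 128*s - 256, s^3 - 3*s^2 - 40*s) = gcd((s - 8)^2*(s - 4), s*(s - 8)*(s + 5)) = s - 8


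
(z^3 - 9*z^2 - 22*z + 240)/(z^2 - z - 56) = (z^2 - z - 30)/(z + 7)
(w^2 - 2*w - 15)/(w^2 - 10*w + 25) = (w + 3)/(w - 5)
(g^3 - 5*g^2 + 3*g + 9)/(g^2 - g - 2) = (g^2 - 6*g + 9)/(g - 2)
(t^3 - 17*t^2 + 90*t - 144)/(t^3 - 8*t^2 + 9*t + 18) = (t - 8)/(t + 1)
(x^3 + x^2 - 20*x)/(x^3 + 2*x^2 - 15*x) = (x - 4)/(x - 3)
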